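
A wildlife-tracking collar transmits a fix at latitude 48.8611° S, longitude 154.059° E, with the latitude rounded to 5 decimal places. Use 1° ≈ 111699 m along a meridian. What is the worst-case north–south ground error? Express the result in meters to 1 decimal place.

Rounding to 5 decimal places leaves the latitude within ±5e-06° of the true value.
Along the meridian that is 5e-06° × 111699 m/° = 0.558495 m.

0.6 meters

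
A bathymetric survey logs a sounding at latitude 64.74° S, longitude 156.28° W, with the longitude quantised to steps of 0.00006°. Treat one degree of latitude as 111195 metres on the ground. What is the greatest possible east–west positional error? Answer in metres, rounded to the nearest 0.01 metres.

With a 0.00006° grid the true value lies within half a step, ±0.00006°/2 = ±3e-05°, of the stored one.
Parallels shrink by cos φ, so at 64.74° a degree of longitude is 111195 × 0.4267 ≈ 47449.9 m.
East–west error: 3e-05° × 47449.9 m/° ≈ 1.4235 m.

1.42 metres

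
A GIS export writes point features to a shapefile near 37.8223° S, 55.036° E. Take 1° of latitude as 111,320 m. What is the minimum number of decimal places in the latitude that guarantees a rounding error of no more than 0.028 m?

One degree of latitude covers 111320 m.
N decimal places → at most half a unit in the last place, 0.5 × 10⁻ᴺ° = 111320/2 × 10⁻ᴺ m.
Setting 55660 × 10⁻ᴺ ≤ 0.028 gives 10ᴺ ≥ 1.988e+06, i.e. N ≥ 6.30.
So 7 decimal places suffice (0.00557 m); 6 would allow up to 0.0557 m.

7 decimal places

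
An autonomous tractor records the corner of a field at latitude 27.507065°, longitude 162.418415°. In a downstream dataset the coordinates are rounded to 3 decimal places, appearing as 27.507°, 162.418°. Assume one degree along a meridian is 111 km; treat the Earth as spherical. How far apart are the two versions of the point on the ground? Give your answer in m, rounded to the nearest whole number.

Δlat = 27.507065 − 27.507 = +0.000065°; Δlon = 162.418415 − 162.418 = +0.000415°.
North–south shift: 0.000065 × 111000 = 7.215 m.
E–W at 27.507°: 0.000415° × 111000 × cos 27.507° = 0.000415 × 111000 × 0.8870 ≈ 40.8576 m.
Distance: √(7.215² + 40.8576²) ≈ 41.4897 m.

41 m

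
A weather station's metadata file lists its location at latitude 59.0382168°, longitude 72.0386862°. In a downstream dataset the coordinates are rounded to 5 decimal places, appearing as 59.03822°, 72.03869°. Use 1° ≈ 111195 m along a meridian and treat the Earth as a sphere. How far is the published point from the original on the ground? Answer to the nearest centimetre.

The latitude changed by -0.0000032° and the longitude by -0.0000038°.
North–south shift: -0.0000032 × 111195 = -0.355824 m.
E–W at 59.0382°: -0.0000038° × 111195 × cos 59.0382° = -0.0000038 × 111195 × 0.5145 ≈ -0.217383 m.
Hypotenuse of the two orthogonal shifts: √(0.355824² + 0.217383²) = 0.416973 m.
That is 0.416973 m = 41.697 cm.

42 centimetres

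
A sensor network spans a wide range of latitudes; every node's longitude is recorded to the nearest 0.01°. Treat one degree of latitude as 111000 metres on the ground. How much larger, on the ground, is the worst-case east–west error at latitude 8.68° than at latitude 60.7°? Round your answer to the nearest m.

277 m

Rounding to 2 decimal places leaves the longitude within ±0.005° of the true value.
At 8.68°: 0.005° × 111000 × cos 8.68° = 0.005 × 111000 × 0.9885 ≈ 548.64 m.
At 60.7°: 0.005° × 111000 × cos 60.7° = 0.005 × 111000 × 0.4894 ≈ 271.61 m.
So the lower-latitude error exceeds the higher by 548.64 − 271.61 = 277.04 m.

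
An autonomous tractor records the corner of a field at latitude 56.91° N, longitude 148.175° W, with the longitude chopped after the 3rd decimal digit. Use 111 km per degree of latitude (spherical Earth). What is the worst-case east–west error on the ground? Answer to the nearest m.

61 m

Truncating at 3 decimal places can drop up to a full unit in the last place, so the longitude may be off by as much as 0.001°.
One degree of longitude at 56.91° is 111000 × cos 56.91° ≈ 111000 × 0.5460 = 60601.1 m.
East–west error: 0.001° × 60601.1 m/° ≈ 60.6011 m.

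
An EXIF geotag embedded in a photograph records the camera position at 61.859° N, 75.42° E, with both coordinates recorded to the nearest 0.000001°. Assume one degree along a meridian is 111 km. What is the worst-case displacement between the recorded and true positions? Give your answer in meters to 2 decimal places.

Rounding to 6 decimal places leaves each coordinate within ±5e-07° of the true value.
N–S: 5e-07° × 111000 m/° = 0.0555 m.
East–west component at 61.859°: 5e-07° × 111000 × cos 61.859° ≈ 5e-07 × 52352.4 ≈ 0.0261762 m.
Worst case both components are at the extreme and orthogonal: √(0.0555² + 0.0261762²) ≈ 0.0613632 m.

0.06 meters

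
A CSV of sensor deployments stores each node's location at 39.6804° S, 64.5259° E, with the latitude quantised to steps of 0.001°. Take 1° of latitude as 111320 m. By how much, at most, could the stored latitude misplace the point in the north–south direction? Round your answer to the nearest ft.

With a 0.001° grid the true value lies within half a step, ±0.001°/2 = ±0.0005°, of the stored one.
Along the meridian that is 0.0005° × 111320 m/° = 55.66 m.
Converting: 55.66 m × 3.2808 ft/m ≈ 182.61 ft.

183 ft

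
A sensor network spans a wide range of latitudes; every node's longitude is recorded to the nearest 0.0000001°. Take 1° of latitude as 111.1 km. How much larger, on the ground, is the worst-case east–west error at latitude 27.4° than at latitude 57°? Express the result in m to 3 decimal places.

Rounding to 7 decimal places leaves the longitude within ±5e-08° of the true value.
Error at 27.4° = 5e-08° × 111100 × cos 27.4° ≈ 0.005555 × 0.8878 = 0.0049318 m.
At 57°: 5e-08° × 111100 × cos 57° = 5e-08 × 111100 × 0.5446 ≈ 0.0030255 m.
Difference: 0.0049318 − 0.0030255 = 0.0019063 m.

0.002 m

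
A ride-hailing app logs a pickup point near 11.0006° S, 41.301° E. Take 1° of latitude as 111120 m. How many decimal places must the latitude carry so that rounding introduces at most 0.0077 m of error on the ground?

7

One degree of latitude covers 111120 m.
With N decimal places the half-ulp bound is 0.5·10⁻ᴺ°, or 0.5·10⁻ᴺ × 111120 m on the ground.
Need 0.5 × 111120 × 10⁻ᴺ ≤ 0.0077 → 10⁻ᴺ ≤ 1.386e-07, so N ≥ 6.86.
So 7 decimal places suffice (0.00556 m); 6 would allow up to 0.0556 m.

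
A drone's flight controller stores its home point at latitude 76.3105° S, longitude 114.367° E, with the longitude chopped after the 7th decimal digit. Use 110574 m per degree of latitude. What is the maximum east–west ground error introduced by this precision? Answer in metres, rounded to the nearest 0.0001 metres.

0.0026 metres

Truncating at 7 decimal places can drop up to a full unit in the last place, so the longitude may be off by as much as 1e-07°.
One degree of longitude at 76.3105° is 110574 × cos 76.3105° ≈ 110574 × 0.2367 = 26168.5 m.
Maximum E–W displacement: 1e-07 × 26168.5 = 0.00261685 m.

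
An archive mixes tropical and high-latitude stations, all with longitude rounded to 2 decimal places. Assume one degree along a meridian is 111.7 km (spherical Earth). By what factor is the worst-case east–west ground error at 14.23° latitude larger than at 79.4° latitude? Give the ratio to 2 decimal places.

5.27

Rounding to 2 decimal places leaves the longitude within ±0.005° of the true value.
At 14.23°: 0.005° × 111700 × cos 14.23° = 0.005 × 111700 × 0.9693 ≈ 541.36 m.
At 79.4°: 0.005° × 111700 × cos 79.4° = 0.005 × 111700 × 0.1840 ≈ 102.74 m.
Ratio: 541.36 / 102.74 = cos 14.23° / cos 79.4° ≈ 5.2694.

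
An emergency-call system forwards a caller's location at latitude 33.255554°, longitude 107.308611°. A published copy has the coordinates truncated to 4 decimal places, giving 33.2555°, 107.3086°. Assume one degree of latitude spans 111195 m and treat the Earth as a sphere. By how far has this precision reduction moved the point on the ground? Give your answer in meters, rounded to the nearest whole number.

6 meters

Δlat = 33.255554 − 33.2555 = +0.000054°; Δlon = 107.308611 − 107.3086 = +0.000011°.
North–south shift: 0.000054 × 111195 = 6.00453 m.
E–W at 33.2555°: 0.000011° × 111195 × cos 33.2555° = 0.000011 × 111195 × 0.8362 ≈ 1.02283 m.
Combined displacement = (6.00453² + 1.02283²)^½ ≈ 6.09102 m.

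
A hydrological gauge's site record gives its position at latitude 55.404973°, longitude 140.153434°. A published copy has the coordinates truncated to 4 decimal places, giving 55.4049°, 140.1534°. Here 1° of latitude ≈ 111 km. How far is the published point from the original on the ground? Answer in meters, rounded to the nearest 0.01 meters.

Δlat = 55.404973 − 55.4049 = +0.000073°; Δlon = 140.153434 − 140.1534 = +0.000034°.
N–S: 0.000073° × 111000 m/° = 8.103 m.
East–west at this latitude: 0.000034° × 111000 × cos 55.4049° ≈ 0.000034 × 63022.8 = 2.14278 m.
Combined displacement = (8.103² + 2.14278²)^½ ≈ 8.38153 m.

8.38 meters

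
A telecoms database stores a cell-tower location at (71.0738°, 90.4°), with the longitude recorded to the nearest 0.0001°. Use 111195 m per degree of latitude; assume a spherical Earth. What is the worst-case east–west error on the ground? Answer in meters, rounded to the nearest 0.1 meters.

1.8 meters

Rounding to 4 decimal places leaves the longitude within ±5e-05° of the true value.
At latitude 71.0738° a degree of longitude spans 111195 m × cos 71.0738° = 111195 × 0.3244 ≈ 36066.1 m.
East–west error: 5e-05° × 36066.1 m/° ≈ 1.8033 m.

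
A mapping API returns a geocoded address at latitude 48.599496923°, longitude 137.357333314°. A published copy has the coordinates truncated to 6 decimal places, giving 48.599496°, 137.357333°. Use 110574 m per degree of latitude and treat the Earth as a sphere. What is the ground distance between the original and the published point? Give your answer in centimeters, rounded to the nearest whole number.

10 centimeters

Δlat = 48.599496923 − 48.599496 = +0.000000923°; Δlon = 137.357333314 − 137.357333 = +0.000000314°.
North–south shift: 0.000000923 × 110574 = 0.10206 m.
E–W at 48.5995°: 0.000000314° × 110574 × cos 48.5995° = 0.000000314 × 110574 × 0.6613 ≈ 0.0229611 m.
Combined displacement = (0.10206² + 0.0229611²)^½ ≈ 0.104611 m.
That is 0.104611 m = 10.461 cm.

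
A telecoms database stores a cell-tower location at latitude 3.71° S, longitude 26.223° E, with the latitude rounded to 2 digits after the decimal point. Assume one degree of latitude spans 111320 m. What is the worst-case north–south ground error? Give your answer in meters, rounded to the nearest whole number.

557 meters

Rounding to 2 decimal places leaves the latitude within ±0.005° of the true value.
So the N–S error is at most 0.005 × 111320 = 556.6 m.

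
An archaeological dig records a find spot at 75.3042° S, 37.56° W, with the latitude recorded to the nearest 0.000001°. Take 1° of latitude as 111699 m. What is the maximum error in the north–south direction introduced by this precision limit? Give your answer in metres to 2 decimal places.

0.06 metres

Rounding to 6 decimal places leaves the latitude within ±5e-07° of the true value.
So the N–S error is at most 5e-07 × 111699 = 0.0558495 m.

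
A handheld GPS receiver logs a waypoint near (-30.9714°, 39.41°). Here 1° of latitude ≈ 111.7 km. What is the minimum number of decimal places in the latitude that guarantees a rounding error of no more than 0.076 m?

6 decimal places

One degree of latitude covers 111700 m.
With N decimal places the half-ulp bound is 0.5·10⁻ᴺ°, or 0.5·10⁻ᴺ × 111700 m on the ground.
Need 0.5 × 111700 × 10⁻ᴺ ≤ 0.076 → 10⁻ᴺ ≤ 1.361e-06, so N ≥ 5.87.
So 6 decimal places suffice (0.0558 m); 5 would allow up to 0.558 m.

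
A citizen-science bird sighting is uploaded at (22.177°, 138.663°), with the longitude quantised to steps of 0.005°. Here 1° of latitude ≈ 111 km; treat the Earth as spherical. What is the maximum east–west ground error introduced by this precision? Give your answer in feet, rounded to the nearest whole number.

843 feet

With a 0.005° grid the true value lies within half a step, ±0.005°/2 = ±0.0025°, of the stored one.
One degree of longitude at 22.177° is 111000 × cos 22.177° ≈ 111000 × 0.9260 = 102788 m.
So at most 0.0025° × 102788 ≈ 256.971 m east–west.
Converting: 256.971 m × 3.2808 ft/m ≈ 843.08 ft.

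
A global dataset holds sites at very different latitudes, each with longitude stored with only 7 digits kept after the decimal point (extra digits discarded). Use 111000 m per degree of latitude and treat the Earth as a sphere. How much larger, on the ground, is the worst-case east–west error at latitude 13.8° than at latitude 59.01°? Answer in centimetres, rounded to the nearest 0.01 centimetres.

0.51 centimetres

Truncating at 7 decimal places can drop up to a full unit in the last place, so the longitude may be off by as much as 1e-07°.
At 13.8°: 1e-07° × 111000 × cos 13.8° = 1e-07 × 111000 × 0.9711 ≈ 0.01078 m.
At 59.01°: 1e-07° × 111000 × cos 59.01° = 1e-07 × 111000 × 0.5149 ≈ 0.0057153 m.
Difference: 0.01078 − 0.0057153 = 0.0050643 m.
That is 0.00506433 m = 0.50643 cm.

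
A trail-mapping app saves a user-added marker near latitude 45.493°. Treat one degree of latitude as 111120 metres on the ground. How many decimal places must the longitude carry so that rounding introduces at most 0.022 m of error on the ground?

7

At 45.493° one degree of longitude covers 111120 × cos 45.493° ≈ 111120 × 0.7010 ≈ 77894.7 m.
Rounding to N decimal places gives at most 0.5 × 10⁻ᴺ degrees of error, i.e. 0.5 × 10⁻ᴺ × 77894.7 m.
Setting 38947.4 × 10⁻ᴺ ≤ 0.022 gives 10ᴺ ≥ 1.77e+06, i.e. N ≥ 6.25.
So 7 decimal places suffice (0.00389 m); 6 would allow up to 0.0389 m.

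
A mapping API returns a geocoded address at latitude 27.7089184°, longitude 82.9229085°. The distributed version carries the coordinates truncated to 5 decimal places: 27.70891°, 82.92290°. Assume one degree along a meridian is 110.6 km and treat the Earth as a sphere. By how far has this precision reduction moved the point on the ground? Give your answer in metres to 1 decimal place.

The latitude changed by +0.0000084° and the longitude by +0.0000085°.
N–S: 0.0000084° × 110600 m/° = 0.92904 m.
E–W at 27.7089°: 0.0000085° × 110600 × cos 27.7089° = 0.0000085 × 110600 × 0.8853 ≈ 0.832291 m.
Hypotenuse of the two orthogonal shifts: √(0.92904² + 0.832291²) = 1.24733 m.

1.2 metres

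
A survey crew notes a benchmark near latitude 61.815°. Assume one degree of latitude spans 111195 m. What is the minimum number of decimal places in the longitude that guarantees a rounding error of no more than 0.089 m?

6

At 61.815° one degree of longitude covers 111195 × cos 61.815° ≈ 111195 × 0.4723 ≈ 52519.6 m.
Rounding to N decimal places gives at most 0.5 × 10⁻ᴺ degrees of error, i.e. 0.5 × 10⁻ᴺ × 52519.6 m.
Need 0.5 × 52519.6 × 10⁻ᴺ ≤ 0.089 → 10⁻ᴺ ≤ 3.389e-06, so N ≥ 5.47.
N = 5 would give 0.263 m (too coarse); N = 6 gives 0.0263 m ≤ 0.089 m.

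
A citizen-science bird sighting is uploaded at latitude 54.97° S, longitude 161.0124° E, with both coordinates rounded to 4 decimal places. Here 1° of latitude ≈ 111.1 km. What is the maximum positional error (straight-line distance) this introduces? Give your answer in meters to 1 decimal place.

Rounding to 4 decimal places leaves each coordinate within ±5e-05° of the true value.
Latitude error → 5e-05 × 111100 = 5.555 m along the meridian.
Longitude error → 5e-05 × 111100 × cos 54.97° = 5e-05 × 111100 × 0.5740 ≈ 3.1886 m.
The two errors are perpendicular, so the maximum displacement is √(5.555² + 3.1886²) ≈ 6.40509 m.

6.4 meters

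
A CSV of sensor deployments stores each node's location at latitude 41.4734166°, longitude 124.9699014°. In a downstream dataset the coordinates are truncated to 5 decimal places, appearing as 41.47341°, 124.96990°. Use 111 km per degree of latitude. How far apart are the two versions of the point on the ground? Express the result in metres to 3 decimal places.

0.742 metres

The latitude changed by +0.0000066° and the longitude by +0.0000014°.
N–S: 0.0000066° × 111000 m/° = 0.7326 m.
East–west at this latitude: 0.0000014° × 111000 × cos 41.4734° ≈ 0.0000014 × 83168.2 = 0.116435 m.
Distance: √(0.7326² + 0.116435²) ≈ 0.741795 m.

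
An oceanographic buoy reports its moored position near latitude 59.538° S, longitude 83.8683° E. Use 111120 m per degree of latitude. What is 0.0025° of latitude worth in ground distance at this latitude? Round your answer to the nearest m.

278 m

Along a meridian 0.0025° is 0.0025 × 111120 = 277.8 m.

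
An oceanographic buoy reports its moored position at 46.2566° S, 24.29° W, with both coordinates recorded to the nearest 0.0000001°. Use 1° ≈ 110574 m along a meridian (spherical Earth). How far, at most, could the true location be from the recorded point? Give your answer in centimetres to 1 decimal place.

0.7 centimetres

Rounding to 7 decimal places leaves each coordinate within ±5e-08° of the true value.
Latitude error → 5e-08 × 110574 = 0.0055287 m along the meridian.
East–west component at 46.2566°: 5e-08° × 110574 × cos 46.2566° ≈ 5e-08 × 76454.2 ≈ 0.00382271 m.
The two errors are perpendicular, so the maximum displacement is √(0.0055287² + 0.00382271²) ≈ 0.00672158 m.
That is 0.00672158 m = 0.67216 cm.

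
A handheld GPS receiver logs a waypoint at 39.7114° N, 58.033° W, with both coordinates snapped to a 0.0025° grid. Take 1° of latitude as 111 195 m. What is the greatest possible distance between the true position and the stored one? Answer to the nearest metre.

175 metres

With a 0.0025° grid the true value lies within half a step, ±0.0025°/2 = ±0.00125°, of the stored one.
Latitude error → 0.00125 × 111195 = 138.994 m along the meridian.
Longitude error → 0.00125 × 111195 × cos 39.7114° = 0.00125 × 111195 × 0.7693 ≈ 106.924 m.
Combining orthogonally: (138.994² + 106.924²)^½ ≈ 175.363 m.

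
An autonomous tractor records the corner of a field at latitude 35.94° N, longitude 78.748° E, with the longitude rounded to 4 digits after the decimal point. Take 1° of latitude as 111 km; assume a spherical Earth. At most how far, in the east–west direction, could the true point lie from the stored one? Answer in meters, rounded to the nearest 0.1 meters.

4.5 meters

Rounding to 4 decimal places leaves the longitude within ±5e-05° of the true value.
At latitude 35.94° a degree of longitude spans 111000 m × cos 35.94° = 111000 × 0.8096 ≈ 89869.2 m.
Maximum E–W displacement: 5e-05 × 89869.2 = 4.49346 m.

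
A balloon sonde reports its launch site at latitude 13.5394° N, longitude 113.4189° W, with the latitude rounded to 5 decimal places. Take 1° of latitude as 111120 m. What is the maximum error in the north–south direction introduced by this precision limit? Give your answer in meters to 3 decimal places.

0.556 meters

Rounding to 5 decimal places leaves the latitude within ±5e-06° of the true value.
North–south distance: 5e-06° × 111120 m/° = 0.5556 m.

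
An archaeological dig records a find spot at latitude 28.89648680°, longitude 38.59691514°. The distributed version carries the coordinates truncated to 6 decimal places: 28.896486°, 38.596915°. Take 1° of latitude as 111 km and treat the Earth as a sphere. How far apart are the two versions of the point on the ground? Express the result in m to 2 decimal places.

0.09 m

Δlat = 28.89648680 − 28.896486 = +0.00000080°; Δlon = 38.59691514 − 38.596915 = +0.00000014°.
N–S: 0.00000080° × 111000 m/° = 0.0888 m.
East–west at this latitude: 0.00000014° × 111000 × cos 28.8965° ≈ 0.00000014 × 97179.9 = 0.0136052 m.
Hypotenuse of the two orthogonal shifts: √(0.0888² + 0.0136052²) = 0.0898362 m.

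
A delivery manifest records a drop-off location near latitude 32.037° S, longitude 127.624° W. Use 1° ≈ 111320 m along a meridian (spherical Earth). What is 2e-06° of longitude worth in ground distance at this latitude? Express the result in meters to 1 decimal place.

0.2 meters

One degree of longitude here spans 111320 × cos 32.037° = 111320 × 0.8477 ≈ 94366.6 m; 2e-06° of that is 0.188733 m.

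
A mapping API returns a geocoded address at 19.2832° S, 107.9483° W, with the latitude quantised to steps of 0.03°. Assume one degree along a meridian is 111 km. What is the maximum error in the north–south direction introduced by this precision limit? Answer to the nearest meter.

With a 0.03° grid the true value lies within half a step, ±0.03°/2 = ±0.015°, of the stored one.
Along the meridian that is 0.015° × 111000 m/° = 1665 m.

1665 meters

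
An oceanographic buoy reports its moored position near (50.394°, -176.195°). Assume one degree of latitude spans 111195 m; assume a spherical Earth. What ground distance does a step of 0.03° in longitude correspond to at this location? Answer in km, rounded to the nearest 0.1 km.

2.1 km

At 50.394° a degree of longitude is 111195 × cos 50.394° ≈ 70887.3 m, so 0.03° corresponds to 2126.62 m.
That is 2126.62 m = 2.1266 km.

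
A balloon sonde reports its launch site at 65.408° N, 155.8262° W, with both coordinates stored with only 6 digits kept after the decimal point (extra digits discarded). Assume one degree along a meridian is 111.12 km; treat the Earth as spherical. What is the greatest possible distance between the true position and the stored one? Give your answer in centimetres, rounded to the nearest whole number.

12 centimetres

Truncating at 6 decimal places can drop up to a full unit in the last place, so each coordinate may be off by as much as 1e-06°.
North–south component: 1e-06° × 111120 = 0.11112 m.
Longitude error → 1e-06 × 111120 × cos 65.408° = 1e-06 × 111120 × 0.4162 ≈ 0.046243 m.
Worst case both components are at the extreme and orthogonal: √(0.11112² + 0.046243²) ≈ 0.120358 m.
That is 0.120358 m = 12.036 cm.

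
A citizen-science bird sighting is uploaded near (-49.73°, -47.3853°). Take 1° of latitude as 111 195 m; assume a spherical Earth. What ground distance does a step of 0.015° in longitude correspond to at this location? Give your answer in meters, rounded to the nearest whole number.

0.015° of longitude at 49.73° is 0.015 × 111195 × cos 49.73° ≈ 0.015 × 71875.4 = 1078.13 m.

1078 meters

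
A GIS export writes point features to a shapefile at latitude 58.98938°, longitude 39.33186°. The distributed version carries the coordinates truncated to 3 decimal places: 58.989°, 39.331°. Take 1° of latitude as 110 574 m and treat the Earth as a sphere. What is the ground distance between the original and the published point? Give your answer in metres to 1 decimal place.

Δlat = 58.98938 − 58.989 = +0.00038°; Δlon = 39.33186 − 39.331 = +0.00086°.
N–S: 0.00038° × 110574 m/° = 42.0181 m.
E–W at 58.989°: 0.00086° × 110574 × cos 58.989° = 0.00086 × 110574 × 0.5152 ≈ 48.9925 m.
Distance: √(42.0181² + 48.9925²) ≈ 64.5429 m.

64.5 metres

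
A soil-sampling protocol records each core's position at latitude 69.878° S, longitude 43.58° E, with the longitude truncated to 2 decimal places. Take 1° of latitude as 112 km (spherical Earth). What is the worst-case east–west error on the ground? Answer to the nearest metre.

Truncating at 2 decimal places can drop up to a full unit in the last place, so the longitude may be off by as much as 0.01°.
At latitude 69.878° a degree of longitude spans 112000 m × cos 69.878° = 112000 × 0.3440 ≈ 38530.3 m.
Maximum E–W displacement: 0.01 × 38530.3 = 385.303 m.

385 metres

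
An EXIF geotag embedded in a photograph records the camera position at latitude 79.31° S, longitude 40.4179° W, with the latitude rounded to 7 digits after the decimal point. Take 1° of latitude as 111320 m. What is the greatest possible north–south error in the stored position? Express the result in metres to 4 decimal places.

Rounding to 7 decimal places leaves the latitude within ±5e-08° of the true value.
North–south distance: 5e-08° × 111320 m/° = 0.005566 m.

0.0056 metres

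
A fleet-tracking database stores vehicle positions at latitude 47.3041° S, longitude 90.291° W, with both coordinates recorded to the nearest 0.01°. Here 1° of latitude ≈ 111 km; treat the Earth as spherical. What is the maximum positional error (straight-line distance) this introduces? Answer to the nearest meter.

Rounding to 2 decimal places leaves each coordinate within ±0.005° of the true value.
N–S: 0.005° × 111000 m/° = 555 m.
East–west component at 47.3041°: 0.005° × 111000 × cos 47.3041° ≈ 0.005 × 75269.9 ≈ 376.349 m.
Worst case both components are at the extreme and orthogonal: √(555² + 376.349²) ≈ 670.57 m.

671 meters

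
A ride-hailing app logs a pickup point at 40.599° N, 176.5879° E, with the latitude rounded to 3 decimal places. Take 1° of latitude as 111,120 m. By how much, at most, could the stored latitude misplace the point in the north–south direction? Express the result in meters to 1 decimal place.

Rounding to 3 decimal places leaves the latitude within ±0.0005° of the true value.
So the N–S error is at most 0.0005 × 111120 = 55.56 m.

55.6 meters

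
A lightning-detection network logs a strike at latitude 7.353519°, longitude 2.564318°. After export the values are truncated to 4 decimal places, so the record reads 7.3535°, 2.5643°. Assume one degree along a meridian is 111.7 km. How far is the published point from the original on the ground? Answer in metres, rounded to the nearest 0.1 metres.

2.9 metres

Δlat = 7.353519 − 7.3535 = +0.000019°; Δlon = 2.564318 − 2.5643 = +0.000018°.
N–S: 0.000019° × 111700 m/° = 2.1223 m.
E–W at 7.3535°: 0.000018° × 111700 × cos 7.3535° = 0.000018 × 111700 × 0.9918 ≈ 1.99406 m.
Distance: √(2.1223² + 1.99406²) ≈ 2.91212 m.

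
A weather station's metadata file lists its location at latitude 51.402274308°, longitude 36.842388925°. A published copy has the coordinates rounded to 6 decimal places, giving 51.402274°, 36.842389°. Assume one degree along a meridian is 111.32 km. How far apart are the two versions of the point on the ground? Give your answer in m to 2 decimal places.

Δlat = 51.402274308 − 51.402274 = +0.000000308°; Δlon = 36.842388925 − 36.842389 = -0.000000075°.
N–S: 0.000000308° × 111320 m/° = 0.0342866 m.
E–W at 51.4023°: -0.000000075° × 111320 × cos 51.4023° = -0.000000075 × 111320 × 0.6238 ≈ -0.00520851 m.
Hypotenuse of the two orthogonal shifts: √(0.0342866² + 0.00520851²) = 0.0346799 m.

0.03 m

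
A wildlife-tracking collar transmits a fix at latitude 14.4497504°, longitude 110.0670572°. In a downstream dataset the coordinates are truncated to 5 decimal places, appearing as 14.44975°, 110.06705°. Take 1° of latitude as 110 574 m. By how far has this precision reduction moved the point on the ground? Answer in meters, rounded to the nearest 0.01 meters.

Δlat = 14.4497504 − 14.44975 = +0.0000004°; Δlon = 110.0670572 − 110.06705 = +0.0000072°.
N–S: 0.0000004° × 110574 m/° = 0.0442296 m.
E–W at 14.4497°: 0.0000072° × 110574 × cos 14.4497° = 0.0000072 × 110574 × 0.9684 ≈ 0.770949 m.
Distance: √(0.0442296² + 0.770949²) ≈ 0.772216 m.

0.77 meters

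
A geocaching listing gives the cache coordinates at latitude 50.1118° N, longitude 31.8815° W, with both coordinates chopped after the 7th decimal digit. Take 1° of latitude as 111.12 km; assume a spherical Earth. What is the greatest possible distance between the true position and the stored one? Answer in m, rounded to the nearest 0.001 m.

Truncating at 7 decimal places can drop up to a full unit in the last place, so each coordinate may be off by as much as 1e-07°.
N–S: 1e-07° × 111120 m/° = 0.011112 m.
Longitude error → 1e-07 × 111120 × cos 50.1118° = 1e-07 × 111120 × 0.6413 ≈ 0.00712603 m.
The two errors are perpendicular, so the maximum displacement is √(0.011112² + 0.00712603²) ≈ 0.0132006 m.

0.013 m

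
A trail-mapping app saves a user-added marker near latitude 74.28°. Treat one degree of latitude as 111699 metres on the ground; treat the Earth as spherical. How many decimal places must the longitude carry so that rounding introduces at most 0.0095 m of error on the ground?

At 74.28° one degree of longitude covers 111699 × cos 74.28° ≈ 111699 × 0.2709 ≈ 30263.3 m.
N decimal places → at most half a unit in the last place, 0.5 × 10⁻ᴺ° = 30263.3/2 × 10⁻ᴺ m.
Need 0.5 × 30263.3 × 10⁻ᴺ ≤ 0.0095 → 10⁻ᴺ ≤ 6.278e-07, so N ≥ 6.20.
At 6 places the error can reach 0.0151 m, but 7 places keeps it to 0.00151 m.

7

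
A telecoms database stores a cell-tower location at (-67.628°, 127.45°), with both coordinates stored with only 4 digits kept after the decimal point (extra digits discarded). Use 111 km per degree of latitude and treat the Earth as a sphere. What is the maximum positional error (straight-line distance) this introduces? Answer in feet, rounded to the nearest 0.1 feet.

Truncating at 4 decimal places can drop up to a full unit in the last place, so each coordinate may be off by as much as 0.0001°.
Latitude error → 0.0001 × 111000 = 11.1 m along the meridian.
East–west component at 67.628°: 0.0001° × 111000 × cos 67.628° ≈ 0.0001 × 42248.7 ≈ 4.22487 m.
Worst case both components are at the extreme and orthogonal: √(11.1² + 4.22487²) ≈ 11.8768 m.
In feet: 11.8768 m ÷ 0.3048 ≈ 38.966 ft.

39.0 feet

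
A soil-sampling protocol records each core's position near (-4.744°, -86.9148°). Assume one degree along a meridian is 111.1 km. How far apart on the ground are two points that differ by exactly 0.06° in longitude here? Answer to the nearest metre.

0.06° of longitude at 4.744° is 0.06 × 111100 × cos 4.744° ≈ 0.06 × 110719 = 6643.16 m.

6643 metres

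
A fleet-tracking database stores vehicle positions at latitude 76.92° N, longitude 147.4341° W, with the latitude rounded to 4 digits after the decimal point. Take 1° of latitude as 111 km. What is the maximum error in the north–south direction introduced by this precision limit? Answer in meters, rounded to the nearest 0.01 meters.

5.55 meters

Rounding to 4 decimal places leaves the latitude within ±5e-05° of the true value.
So the N–S error is at most 5e-05 × 111000 = 5.55 m.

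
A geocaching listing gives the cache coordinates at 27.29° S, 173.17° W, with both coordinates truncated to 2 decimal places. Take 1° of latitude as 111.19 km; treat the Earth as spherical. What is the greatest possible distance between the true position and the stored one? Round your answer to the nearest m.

1488 m

Truncating at 2 decimal places can drop up to a full unit in the last place, so each coordinate may be off by as much as 0.01°.
N–S: 0.01° × 111190 m/° = 1111.9 m.
East–west component at 27.29°: 0.01° × 111190 × cos 27.29° ≈ 0.01 × 98814.2 ≈ 988.142 m.
Worst case both components are at the extreme and orthogonal: √(1111.9² + 988.142²) ≈ 1487.53 m.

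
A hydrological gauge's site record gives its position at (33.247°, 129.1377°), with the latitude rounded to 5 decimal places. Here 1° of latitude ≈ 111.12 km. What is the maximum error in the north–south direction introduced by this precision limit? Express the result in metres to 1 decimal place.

0.6 metres

Rounding to 5 decimal places leaves the latitude within ±5e-06° of the true value.
So the N–S error is at most 5e-06 × 111120 = 0.5556 m.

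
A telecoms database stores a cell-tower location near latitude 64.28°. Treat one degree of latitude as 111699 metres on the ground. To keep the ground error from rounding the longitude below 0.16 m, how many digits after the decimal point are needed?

6

At 64.28° one degree of longitude covers 111699 × cos 64.28° ≈ 111699 × 0.4340 ≈ 48474.4 m.
Rounding to N decimal places gives at most 0.5 × 10⁻ᴺ degrees of error, i.e. 0.5 × 10⁻ᴺ × 48474.4 m.
Setting 24237.2 × 10⁻ᴺ ≤ 0.16 gives 10ᴺ ≥ 1.515e+05, i.e. N ≥ 5.18.
So 6 decimal places suffice (0.0242 m); 5 would allow up to 0.242 m.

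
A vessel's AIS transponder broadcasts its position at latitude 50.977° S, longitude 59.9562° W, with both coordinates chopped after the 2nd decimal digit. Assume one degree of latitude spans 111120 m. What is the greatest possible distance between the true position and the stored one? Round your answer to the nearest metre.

1313 metres

Truncating at 2 decimal places can drop up to a full unit in the last place, so each coordinate may be off by as much as 0.01°.
North–south component: 0.01° × 111120 = 1111.2 m.
Longitude error → 0.01 × 111120 × cos 50.977° = 0.01 × 111120 × 0.6296 ≈ 699.647 m.
Worst case both components are at the extreme and orthogonal: √(1111.2² + 699.647²) ≈ 1313.12 m.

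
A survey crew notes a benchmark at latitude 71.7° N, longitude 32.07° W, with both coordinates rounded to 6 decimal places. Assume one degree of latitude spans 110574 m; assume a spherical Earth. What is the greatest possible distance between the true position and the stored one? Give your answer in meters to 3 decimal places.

0.058 meters

Rounding to 6 decimal places leaves each coordinate within ±5e-07° of the true value.
North–south component: 5e-07° × 110574 = 0.055287 m.
Longitude error → 5e-07 × 110574 × cos 71.7° = 5e-07 × 110574 × 0.3140 ≈ 0.0173597 m.
Worst case both components are at the extreme and orthogonal: √(0.055287² + 0.0173597²) ≈ 0.0579484 m.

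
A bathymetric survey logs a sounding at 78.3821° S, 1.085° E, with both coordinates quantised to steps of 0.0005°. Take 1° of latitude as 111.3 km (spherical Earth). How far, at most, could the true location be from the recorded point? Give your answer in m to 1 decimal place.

28.4 m

With a 0.0005° grid the true value lies within half a step, ±0.0005°/2 = ±0.00025°, of the stored one.
North–south component: 0.00025° × 111300 = 27.825 m.
Longitude error → 0.00025 × 111300 × cos 78.3821° = 0.00025 × 111300 × 0.2014 ≈ 5.60351 m.
The two errors are perpendicular, so the maximum displacement is √(27.825² + 5.60351²) ≈ 28.3836 m.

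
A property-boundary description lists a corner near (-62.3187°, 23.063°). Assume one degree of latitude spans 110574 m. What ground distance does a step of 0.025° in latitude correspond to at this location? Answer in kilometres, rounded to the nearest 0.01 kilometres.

2.76 kilometres

0.025° × 110574 m/° = 2764.35 m.
That is 2764.35 m = 2.7644 km.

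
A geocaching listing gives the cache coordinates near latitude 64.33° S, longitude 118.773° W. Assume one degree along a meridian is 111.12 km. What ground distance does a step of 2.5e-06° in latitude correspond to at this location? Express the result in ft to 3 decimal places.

0.911 ft

2.5e-06° × 111120 m/° = 0.2778 m.
Converting: 0.2778 m × 3.2808 ft/m ≈ 0.91142 ft.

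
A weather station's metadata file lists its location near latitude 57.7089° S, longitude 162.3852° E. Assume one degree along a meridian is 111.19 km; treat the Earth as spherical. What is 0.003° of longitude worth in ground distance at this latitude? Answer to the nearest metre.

178 metres

At 57.7089° a degree of longitude is 111190 × cos 57.7089° ≈ 59400 m, so 0.003° corresponds to 178.2 m.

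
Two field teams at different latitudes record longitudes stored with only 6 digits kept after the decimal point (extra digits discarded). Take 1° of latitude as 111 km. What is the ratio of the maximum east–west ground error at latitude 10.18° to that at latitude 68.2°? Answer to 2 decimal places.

Truncating at 6 decimal places can drop up to a full unit in the last place, so the longitude may be off by as much as 1e-06°.
At 10.18°: 1e-06° × 111000 × cos 10.18° = 1e-06 × 111000 × 0.9843 ≈ 0.10925 m.
At 68.2°: 1e-06° × 111000 × cos 68.2° = 1e-06 × 111000 × 0.3714 ≈ 0.041222 m.
The ratio reduces to cos 10.18° / cos 68.2° = 0.9843/0.3714 ≈ 2.6504.

2.65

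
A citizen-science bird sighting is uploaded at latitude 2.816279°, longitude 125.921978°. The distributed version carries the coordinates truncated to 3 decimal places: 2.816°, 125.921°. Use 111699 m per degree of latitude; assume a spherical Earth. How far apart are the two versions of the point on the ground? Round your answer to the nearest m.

113 m

The latitude changed by +0.000279° and the longitude by +0.000978°.
North–south shift: 0.000279 × 111699 = 31.164 m.
East–west at this latitude: 0.000978° × 111699 × cos 2.816° ≈ 0.000978 × 111564 = 109.11 m.
Hypotenuse of the two orthogonal shifts: √(31.164² + 109.11²) = 113.473 m.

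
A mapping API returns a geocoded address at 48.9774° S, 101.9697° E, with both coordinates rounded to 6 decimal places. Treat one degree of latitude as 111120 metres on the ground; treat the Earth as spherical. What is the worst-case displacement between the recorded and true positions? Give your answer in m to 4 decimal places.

Rounding to 6 decimal places leaves each coordinate within ±5e-07° of the true value.
Latitude error → 5e-07 × 111120 = 0.05556 m along the meridian.
Longitude error → 5e-07 × 111120 × cos 48.9774° = 5e-07 × 111120 × 0.6564 ≈ 0.0364672 m.
Worst case both components are at the extreme and orthogonal: √(0.05556² + 0.0364672²) ≈ 0.0664588 m.

0.0665 m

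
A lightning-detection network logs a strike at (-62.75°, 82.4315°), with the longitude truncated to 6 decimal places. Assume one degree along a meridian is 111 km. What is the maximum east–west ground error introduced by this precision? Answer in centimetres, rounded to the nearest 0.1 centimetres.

Truncating at 6 decimal places can drop up to a full unit in the last place, so the longitude may be off by as much as 1e-06°.
At latitude 62.75° a degree of longitude spans 111000 m × cos 62.75° = 111000 × 0.4579 ≈ 50824 m.
Maximum E–W displacement: 1e-06 × 50824 = 0.050824 m.
That is 0.050824 m = 5.0824 cm.

5.1 centimetres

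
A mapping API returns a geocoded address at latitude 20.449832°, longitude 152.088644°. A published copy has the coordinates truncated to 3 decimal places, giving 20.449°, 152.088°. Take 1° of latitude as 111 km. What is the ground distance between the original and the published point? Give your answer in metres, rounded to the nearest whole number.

114 metres

Δlat = 20.449832 − 20.449 = +0.000832°; Δlon = 152.088644 − 152.088 = +0.000644°.
North–south shift: 0.000832 × 111000 = 92.352 m.
East–west at this latitude: 0.000644° × 111000 × cos 20.449° ≈ 0.000644 × 104005 = 66.9793 m.
Combined displacement = (92.352² + 66.9793²)^½ ≈ 114.084 m.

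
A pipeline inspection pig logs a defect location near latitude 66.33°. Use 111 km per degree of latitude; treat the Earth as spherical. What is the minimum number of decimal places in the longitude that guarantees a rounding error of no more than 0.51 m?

5 decimal places

At 66.33° one degree of longitude covers 111000 × cos 66.33° ≈ 111000 × 0.4015 ≈ 44563 m.
Rounding to N decimal places gives at most 0.5 × 10⁻ᴺ degrees of error, i.e. 0.5 × 10⁻ᴺ × 44563 m.
Need 0.5 × 44563 × 10⁻ᴺ ≤ 0.51 → 10⁻ᴺ ≤ 2.289e-05, so N ≥ 4.64.
At 4 places the error can reach 2.23 m, but 5 places keeps it to 0.223 m.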